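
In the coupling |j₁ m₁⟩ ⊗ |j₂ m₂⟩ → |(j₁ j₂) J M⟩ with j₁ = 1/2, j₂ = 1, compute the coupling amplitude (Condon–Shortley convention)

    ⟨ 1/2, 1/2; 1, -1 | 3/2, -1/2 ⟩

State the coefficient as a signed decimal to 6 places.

+√(1/3) = +0.577350

j₁+j₂−J=0  J+j₁−j₂=1  J−j₁+j₂=2  j₁+j₂+J+1=4
(j₁±m₁, j₂±m₂, J±M) = (1,0,0,2,1,2)
P² = 4/3
sum k=0..0:
  [0] +1/2 = 1/2
S = 1/2
C² = P²·S² = 1/3 ; C = +0.577350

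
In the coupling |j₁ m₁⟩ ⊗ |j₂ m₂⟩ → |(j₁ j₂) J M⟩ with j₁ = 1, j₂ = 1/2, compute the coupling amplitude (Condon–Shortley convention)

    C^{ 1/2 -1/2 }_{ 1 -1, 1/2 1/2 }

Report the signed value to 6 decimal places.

-0.816497  (= −√(2/3))

√[2·1!1!0!/3! · 0!2!1!0!0!1!] = √(2/3)
  +(−1)^1/∏(1,0,1,0,0,0)! = -1  (running -1)
⟨..|..⟩ = √(2/3)·(-1) = -0.816497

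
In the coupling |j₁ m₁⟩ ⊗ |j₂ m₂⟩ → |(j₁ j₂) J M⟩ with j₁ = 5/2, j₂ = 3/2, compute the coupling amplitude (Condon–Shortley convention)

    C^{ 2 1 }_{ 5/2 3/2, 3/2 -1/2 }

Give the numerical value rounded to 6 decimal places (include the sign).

√[5·2!3!1!/7! · 4!1!1!2!3!1!] = √(24/7)
  +(−1)^0/∏(0,2,1,1,2,0)! = 1/4  (running 1/4)
  +(−1)^1/∏(1,1,0,0,3,1)! = -1/6  (running 1/12)
⟨..|..⟩ = √(24/7)·(1/12) = +0.154303

+0.154303  (= +√(1/42))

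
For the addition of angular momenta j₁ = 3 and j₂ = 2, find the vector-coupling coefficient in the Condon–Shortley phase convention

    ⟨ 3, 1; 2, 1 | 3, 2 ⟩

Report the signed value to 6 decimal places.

-0.500000  (= −√(1/4))

j₁+j₂−J=2  J+j₁−j₂=4  J−j₁+j₂=2  j₁+j₂+J+1=9
(j₁±m₁, j₂±m₂, J±M) = (4,2,3,1,5,1)
P² = 64
sum k=1..2:
  [1] −1/12 = -1/12
  [2] +1/48 = 1/48
S = -1/16
C² = P²·S² = 1/4 ; C = -0.500000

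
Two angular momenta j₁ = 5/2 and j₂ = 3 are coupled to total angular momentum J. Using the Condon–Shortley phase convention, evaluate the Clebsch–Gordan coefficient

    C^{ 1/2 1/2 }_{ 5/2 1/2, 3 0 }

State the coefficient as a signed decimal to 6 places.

√[2·5!0!1!/7! · 3!2!3!3!1!0!] = √(144/7)
  +(−1)^2/∏(2,3,0,1,0,0)! = 1/12  (running 1/12)
⟨..|..⟩ = √(144/7)·(1/12) = +0.377964

+√(1/7) ≈ +0.377964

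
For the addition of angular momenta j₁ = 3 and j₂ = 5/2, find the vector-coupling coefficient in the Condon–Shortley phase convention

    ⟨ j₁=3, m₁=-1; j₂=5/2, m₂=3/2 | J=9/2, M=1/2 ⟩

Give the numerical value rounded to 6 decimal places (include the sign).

√[10·1!5!4!/11! · 2!4!4!1!5!4!] = √(184320/77)
  +(−1)^0/∏(0,1,4,4,1,0)! = 1/576  (running 1/576)
  +(−1)^1/∏(1,0,3,3,2,1)! = -1/72  (running -7/576)
⟨..|..⟩ = √(184320/77)·(-7/576) = -0.594588

-0.594588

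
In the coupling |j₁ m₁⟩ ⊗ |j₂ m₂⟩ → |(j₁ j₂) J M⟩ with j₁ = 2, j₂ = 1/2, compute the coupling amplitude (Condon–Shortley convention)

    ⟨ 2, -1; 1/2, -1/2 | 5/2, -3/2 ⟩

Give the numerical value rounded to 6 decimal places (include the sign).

triangle: 0!×4!×1!/6! = 24/720
(j±m)!: 1!×3!×0!×1!×1!×4! = 144
prefactor² = (2J+1)×Δ×N² = 144/5
  k=0: +1/(0!×0!×3!×0!×1!×1!) = 1/6
Σ = 1/6  ⇒  CG² = 144/5×1/6² = 4/5
CG = +√(4/5) = +0.894427

+0.894427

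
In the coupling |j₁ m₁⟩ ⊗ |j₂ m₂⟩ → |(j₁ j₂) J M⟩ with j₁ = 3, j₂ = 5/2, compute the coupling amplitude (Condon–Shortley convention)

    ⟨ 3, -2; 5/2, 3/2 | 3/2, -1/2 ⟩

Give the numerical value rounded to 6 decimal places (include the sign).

-0.218218  (= −√(1/21))

√[4·4!2!1!/8! · 1!5!4!1!1!2!] = √(192/7)
  +(−1)^3/∏(3,1,2,1,0,0)! = -1/12  (running -1/12)
  +(−1)^4/∏(4,0,1,0,1,1)! = 1/24  (running -1/24)
⟨..|..⟩ = √(192/7)·(-1/24) = -0.218218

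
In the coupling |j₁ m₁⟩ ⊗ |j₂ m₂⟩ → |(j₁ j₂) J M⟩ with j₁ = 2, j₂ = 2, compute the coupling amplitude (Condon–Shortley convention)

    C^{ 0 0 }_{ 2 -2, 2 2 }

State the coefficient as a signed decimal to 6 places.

√[1·4!0!0!/5! · 0!4!4!0!0!0!] = √(576/5)
  +(−1)^4/∏(4,0,0,0,0,0)! = 1/24  (running 1/24)
⟨..|..⟩ = √(576/5)·(1/24) = +0.447214

+0.447214  (= +√(1/5))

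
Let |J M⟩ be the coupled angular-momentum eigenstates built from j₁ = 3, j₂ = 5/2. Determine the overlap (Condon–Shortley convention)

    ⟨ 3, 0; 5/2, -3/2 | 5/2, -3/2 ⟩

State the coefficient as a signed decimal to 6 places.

j₁+j₂−J=3  J+j₁−j₂=3  J−j₁+j₂=2  j₁+j₂+J+1=9
(j₁±m₁, j₂±m₂, J±M) = (3,3,1,4,1,4)
P² = 864/35
sum k=0..1:
  [0] +1/36 = 1/36
  [1] −1/8 = -1/8
S = -7/72
C² = P²·S² = 7/30 ; C = -0.483046

−√(7/30) = -0.483046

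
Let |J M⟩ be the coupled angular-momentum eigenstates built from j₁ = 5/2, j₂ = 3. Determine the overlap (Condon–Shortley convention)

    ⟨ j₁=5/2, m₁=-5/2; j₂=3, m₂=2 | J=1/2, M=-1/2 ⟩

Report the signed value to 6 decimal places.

j₁+j₂−J=5  J+j₁−j₂=0  J−j₁+j₂=1  j₁+j₂+J+1=7
(j₁±m₁, j₂±m₂, J±M) = (0,5,5,1,0,1)
P² = 4800/7
sum k=5..5:
  [5] −1/120 = -1/120
S = -1/120
C² = P²·S² = 1/21 ; C = -0.218218

-0.218218  (= −√(1/21))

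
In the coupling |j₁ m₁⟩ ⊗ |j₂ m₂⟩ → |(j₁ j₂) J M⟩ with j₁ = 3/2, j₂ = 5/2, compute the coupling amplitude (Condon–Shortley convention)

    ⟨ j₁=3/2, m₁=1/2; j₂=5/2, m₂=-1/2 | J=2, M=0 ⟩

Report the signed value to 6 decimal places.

−√(1/14) = -0.267261

j₁+j₂−J=2  J+j₁−j₂=1  J−j₁+j₂=3  j₁+j₂+J+1=7
(j₁±m₁, j₂±m₂, J±M) = (2,1,2,3,2,2)
P² = 8/7
sum k=0..1:
  [0] +1/4 = 1/4
  [1] −1/2 = -1/2
S = -1/4
C² = P²·S² = 1/14 ; C = -0.267261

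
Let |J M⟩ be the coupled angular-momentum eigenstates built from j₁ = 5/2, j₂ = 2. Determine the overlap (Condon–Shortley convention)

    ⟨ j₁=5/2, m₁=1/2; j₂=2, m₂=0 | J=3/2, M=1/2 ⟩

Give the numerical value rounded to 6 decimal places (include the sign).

√[4·3!2!1!/7! · 3!2!2!2!2!1!] = √(32/35)
  +(−1)^1/∏(1,2,1,1,1,0)! = -1/2  (running -1/2)
  +(−1)^2/∏(2,1,0,0,2,1)! = 1/4  (running -1/4)
⟨..|..⟩ = √(32/35)·(-1/4) = -0.239046

-0.239046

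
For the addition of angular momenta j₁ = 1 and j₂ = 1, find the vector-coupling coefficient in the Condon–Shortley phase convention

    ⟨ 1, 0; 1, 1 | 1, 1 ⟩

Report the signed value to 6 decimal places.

√[3·1!1!1!/4! · 1!1!2!0!2!0!] = √(1/2)
  +(−1)^1/∏(1,0,0,1,1,0)! = -1  (running -1)
⟨..|..⟩ = √(1/2)·(-1) = -0.707107

-0.707107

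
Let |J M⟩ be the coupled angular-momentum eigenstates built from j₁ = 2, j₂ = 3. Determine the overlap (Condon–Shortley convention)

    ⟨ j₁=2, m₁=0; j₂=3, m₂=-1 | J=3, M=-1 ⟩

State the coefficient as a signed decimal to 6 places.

−√(3/20) ≈ -0.387298

√[7·2!2!4!/9! · 2!2!2!4!2!4!] = √(256/15)
  +(−1)^0/∏(0,2,2,2,0,2)! = 1/16  (running 1/16)
  +(−1)^1/∏(1,1,1,1,1,3)! = -1/6  (running -5/48)
  +(−1)^2/∏(2,0,0,0,2,4)! = 1/96  (running -3/32)
⟨..|..⟩ = √(256/15)·(-3/32) = -0.387298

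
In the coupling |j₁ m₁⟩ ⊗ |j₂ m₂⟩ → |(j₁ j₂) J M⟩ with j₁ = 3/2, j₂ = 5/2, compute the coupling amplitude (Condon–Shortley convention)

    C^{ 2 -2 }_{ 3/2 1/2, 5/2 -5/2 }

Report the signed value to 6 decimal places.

+0.690066

√[5·2!1!3!/7! · 2!1!0!5!0!4!] = √(480/7)
  +(−1)^0/∏(0,2,1,0,0,3)! = 1/12  (running 1/12)
⟨..|..⟩ = √(480/7)·(1/12) = +0.690066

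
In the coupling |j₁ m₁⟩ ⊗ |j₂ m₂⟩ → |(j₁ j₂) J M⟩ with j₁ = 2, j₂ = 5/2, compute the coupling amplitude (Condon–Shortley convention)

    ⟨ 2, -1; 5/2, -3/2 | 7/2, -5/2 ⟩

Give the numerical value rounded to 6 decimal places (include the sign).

+√(1/63) ≈ +0.125988

j₁+j₂−J=1  J+j₁−j₂=3  J−j₁+j₂=4  j₁+j₂+J+1=9
(j₁±m₁, j₂±m₂, J±M) = (1,3,1,4,1,6)
P² = 2304/7
sum k=0..1:
  [0] +1/36 = 1/36
  [1] −1/48 = -1/48
S = 1/144
C² = P²·S² = 1/63 ; C = +0.125988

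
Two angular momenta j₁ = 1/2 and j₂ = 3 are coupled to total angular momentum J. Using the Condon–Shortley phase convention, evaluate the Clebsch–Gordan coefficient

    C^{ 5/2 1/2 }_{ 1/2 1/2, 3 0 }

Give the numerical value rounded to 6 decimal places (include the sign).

j₁+j₂−J=1  J+j₁−j₂=0  J−j₁+j₂=5  j₁+j₂+J+1=7
(j₁±m₁, j₂±m₂, J±M) = (1,0,3,3,3,2)
P² = 432/7
sum k=0..0:
  [0] +1/12 = 1/12
S = 1/12
C² = P²·S² = 3/7 ; C = +0.654654

+0.654654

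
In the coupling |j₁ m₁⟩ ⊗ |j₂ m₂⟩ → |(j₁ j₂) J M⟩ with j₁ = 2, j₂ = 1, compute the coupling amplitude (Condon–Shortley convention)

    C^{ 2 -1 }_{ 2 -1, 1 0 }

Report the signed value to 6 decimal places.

√[5·1!3!1!/6! · 1!3!1!1!1!3!] = √(3/2)
  +(−1)^0/∏(0,1,3,1,0,0)! = 1/6  (running 1/6)
  +(−1)^1/∏(1,0,2,0,1,1)! = -1/2  (running -1/3)
⟨..|..⟩ = √(3/2)·(-1/3) = -0.408248

-0.408248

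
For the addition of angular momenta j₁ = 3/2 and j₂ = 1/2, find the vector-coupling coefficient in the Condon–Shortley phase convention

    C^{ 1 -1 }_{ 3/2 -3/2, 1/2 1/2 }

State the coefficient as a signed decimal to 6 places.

−√(3/4) ≈ -0.866025

j₁+j₂−J=1  J+j₁−j₂=2  J−j₁+j₂=0  j₁+j₂+J+1=4
(j₁±m₁, j₂±m₂, J±M) = (0,3,1,0,0,2)
P² = 3
sum k=1..1:
  [1] −1/2 = -1/2
S = -1/2
C² = P²·S² = 3/4 ; C = -0.866025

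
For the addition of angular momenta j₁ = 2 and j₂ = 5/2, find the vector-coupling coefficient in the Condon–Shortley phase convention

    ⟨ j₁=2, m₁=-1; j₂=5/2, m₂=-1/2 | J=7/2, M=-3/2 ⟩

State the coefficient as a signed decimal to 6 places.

√[8·1!3!4!/9! · 1!3!2!3!2!5!] = √(384/7)
  +(−1)^0/∏(0,1,3,2,0,2)! = 1/24  (running 1/24)
  +(−1)^1/∏(1,0,2,1,1,3)! = -1/12  (running -1/24)
⟨..|..⟩ = √(384/7)·(-1/24) = -0.308607

-0.308607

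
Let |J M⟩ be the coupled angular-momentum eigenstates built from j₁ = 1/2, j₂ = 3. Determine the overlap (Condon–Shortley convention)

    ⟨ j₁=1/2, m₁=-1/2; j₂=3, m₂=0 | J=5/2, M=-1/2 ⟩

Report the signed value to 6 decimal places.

√[6·1!0!5!/7! · 0!1!3!3!2!3!] = √(432/7)
  +(−1)^1/∏(1,0,0,2,0,3)! = -1/12  (running -1/12)
⟨..|..⟩ = √(432/7)·(-1/12) = -0.654654

-0.654654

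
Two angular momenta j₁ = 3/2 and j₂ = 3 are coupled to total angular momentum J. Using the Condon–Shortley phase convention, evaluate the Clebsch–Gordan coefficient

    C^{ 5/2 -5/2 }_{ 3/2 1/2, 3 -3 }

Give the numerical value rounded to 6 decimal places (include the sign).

+0.731925

j₁+j₂−J=2  J+j₁−j₂=1  J−j₁+j₂=4  j₁+j₂+J+1=8
(j₁±m₁, j₂±m₂, J±M) = (2,1,0,6,0,5)
P² = 8640/7
sum k=0..0:
  [0] +1/48 = 1/48
S = 1/48
C² = P²·S² = 15/28 ; C = +0.731925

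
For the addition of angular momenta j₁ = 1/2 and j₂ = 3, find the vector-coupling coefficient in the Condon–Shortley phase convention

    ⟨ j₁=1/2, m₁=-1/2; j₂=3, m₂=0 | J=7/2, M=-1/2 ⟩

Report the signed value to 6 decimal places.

triangle: 0!·1!·6!/8! = 720/40320
(j±m)!: 0!·1!·3!·3!·3!·4! = 5184
prefactor² = (2J+1)·Δ·N² = 5184/7
  k=0: +1/(0!·0!·1!·3!·0!·3!) = 1/36
Σ = 1/36  ⇒  CG² = 5184/7·1/36² = 4/7
CG = +√(4/7) = +0.755929

+√(4/7) ≈ +0.755929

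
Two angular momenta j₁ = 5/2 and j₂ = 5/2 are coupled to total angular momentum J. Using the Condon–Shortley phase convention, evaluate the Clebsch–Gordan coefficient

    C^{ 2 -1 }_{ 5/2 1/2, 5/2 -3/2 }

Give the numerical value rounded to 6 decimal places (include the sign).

triangle: 3!×2!×2!/8! = 24/40320
(j±m)!: 3!×2!×1!×4!×1!×3! = 1728
prefactor² = (2J+1)×Δ×N² = 36/7
  k=0: +1/(0!×3!×2!×1!×0!×1!) = 1/12
  k=1: −1/(1!×2!×1!×0!×1!×2!) = -1/4
Σ = -1/6  ⇒  CG² = 36/7×(-1/6)² = 1/7
CG = −√(1/7) = -0.377964

−√(1/7) = -0.377964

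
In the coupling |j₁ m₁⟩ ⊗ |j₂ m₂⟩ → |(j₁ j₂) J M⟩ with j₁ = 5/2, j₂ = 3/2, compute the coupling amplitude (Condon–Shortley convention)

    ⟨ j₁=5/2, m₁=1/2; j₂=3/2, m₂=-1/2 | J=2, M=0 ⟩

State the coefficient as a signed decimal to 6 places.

-0.267261  (= −√(1/14))

√[5·2!3!1!/7! · 3!2!1!2!2!2!] = √(8/7)
  +(−1)^0/∏(0,2,2,1,1,0)! = 1/4  (running 1/4)
  +(−1)^1/∏(1,1,1,0,2,1)! = -1/2  (running -1/4)
⟨..|..⟩ = √(8/7)·(-1/4) = -0.267261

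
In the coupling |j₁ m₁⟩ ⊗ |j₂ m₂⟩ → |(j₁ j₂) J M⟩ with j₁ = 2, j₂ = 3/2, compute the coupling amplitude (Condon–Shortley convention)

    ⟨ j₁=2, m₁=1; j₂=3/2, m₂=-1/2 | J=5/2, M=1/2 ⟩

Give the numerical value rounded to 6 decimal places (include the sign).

+0.597614  (= +√(5/14))

j₁+j₂−J=1  J+j₁−j₂=3  J−j₁+j₂=2  j₁+j₂+J+1=7
(j₁±m₁, j₂±m₂, J±M) = (3,1,1,2,3,2)
P² = 72/35
sum k=0..1:
  [0] +1/2 = 1/2
  [1] −1/12 = -1/12
S = 5/12
C² = P²·S² = 5/14 ; C = +0.597614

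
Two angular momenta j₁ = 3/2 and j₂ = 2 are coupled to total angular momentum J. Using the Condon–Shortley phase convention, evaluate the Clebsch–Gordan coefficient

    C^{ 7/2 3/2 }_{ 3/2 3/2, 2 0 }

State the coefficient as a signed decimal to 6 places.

j₁+j₂−J=0  J+j₁−j₂=3  J−j₁+j₂=4  j₁+j₂+J+1=8
(j₁±m₁, j₂±m₂, J±M) = (3,0,2,2,5,2)
P² = 1152/7
sum k=0..0:
  [0] +1/24 = 1/24
S = 1/24
C² = P²·S² = 2/7 ; C = +0.534522

+0.534522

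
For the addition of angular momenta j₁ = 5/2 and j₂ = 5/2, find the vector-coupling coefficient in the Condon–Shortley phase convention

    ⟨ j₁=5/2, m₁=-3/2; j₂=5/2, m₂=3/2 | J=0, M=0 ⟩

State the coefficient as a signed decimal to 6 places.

j₁+j₂−J=5  J+j₁−j₂=0  J−j₁+j₂=0  j₁+j₂+J+1=6
(j₁±m₁, j₂±m₂, J±M) = (1,4,4,1,0,0)
P² = 96
sum k=4..4:
  [4] +1/24 = 1/24
S = 1/24
C² = P²·S² = 1/6 ; C = +0.408248

+0.408248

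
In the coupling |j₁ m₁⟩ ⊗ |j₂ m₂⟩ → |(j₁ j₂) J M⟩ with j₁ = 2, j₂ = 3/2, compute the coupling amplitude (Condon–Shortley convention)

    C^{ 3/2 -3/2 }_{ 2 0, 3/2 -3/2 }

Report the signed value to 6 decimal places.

+√(1/5) = +0.447214

√[4·2!2!1!/6! · 2!2!0!3!0!3!] = √(16/5)
  +(−1)^0/∏(0,2,2,0,0,1)! = 1/4  (running 1/4)
⟨..|..⟩ = √(16/5)·(1/4) = +0.447214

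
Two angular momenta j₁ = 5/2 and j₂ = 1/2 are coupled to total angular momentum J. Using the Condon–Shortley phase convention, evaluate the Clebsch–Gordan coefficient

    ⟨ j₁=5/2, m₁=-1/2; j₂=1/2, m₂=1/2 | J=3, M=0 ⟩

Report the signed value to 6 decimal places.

+0.707107  (= +√(1/2))

√[7·0!5!1!/7! · 2!3!1!0!3!3!] = √(72)
  +(−1)^0/∏(0,0,3,1,2,0)! = 1/12  (running 1/12)
⟨..|..⟩ = √(72)·(1/12) = +0.707107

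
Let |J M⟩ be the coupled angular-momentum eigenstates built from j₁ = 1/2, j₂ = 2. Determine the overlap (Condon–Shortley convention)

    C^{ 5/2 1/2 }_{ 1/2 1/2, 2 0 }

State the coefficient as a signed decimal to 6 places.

+0.774597

triangle: 0!*1!*4!/6! = 24/720
(j±m)!: 1!*0!*2!*2!*3!*2! = 48
prefactor² = (2J+1)*Δ*N² = 48/5
  k=0: +1/(0!*0!*0!*2!*1!*2!) = 1/4
Σ = 1/4  ⇒  CG² = 48/5*1/4² = 3/5
CG = +√(3/5) = +0.774597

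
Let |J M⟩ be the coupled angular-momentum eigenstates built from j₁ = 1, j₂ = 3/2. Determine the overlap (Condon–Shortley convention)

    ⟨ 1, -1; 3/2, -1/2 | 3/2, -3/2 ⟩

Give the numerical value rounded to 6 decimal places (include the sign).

−√(2/5) ≈ -0.632456

triangle: 1!·1!·2!/5! = 2/120
(j±m)!: 0!·2!·1!·2!·0!·3! = 24
prefactor² = (2J+1)·Δ·N² = 8/5
  k=1: −1/(1!·0!·1!·0!·0!·2!) = -1/2
Σ = -1/2  ⇒  CG² = 8/5·(-1/2)² = 2/5
CG = −√(2/5) = -0.632456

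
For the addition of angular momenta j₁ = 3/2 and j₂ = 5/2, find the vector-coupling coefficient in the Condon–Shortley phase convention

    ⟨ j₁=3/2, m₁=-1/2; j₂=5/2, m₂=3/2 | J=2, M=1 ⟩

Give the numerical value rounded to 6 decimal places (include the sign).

j₁+j₂−J=2  J+j₁−j₂=1  J−j₁+j₂=3  j₁+j₂+J+1=7
(j₁±m₁, j₂±m₂, J±M) = (1,2,4,1,3,1)
P² = 24/7
sum k=1..2:
  [1] −1/6 = -1/6
  [2] +1/4 = 1/4
S = 1/12
C² = P²·S² = 1/42 ; C = +0.154303

+√(1/42) = +0.154303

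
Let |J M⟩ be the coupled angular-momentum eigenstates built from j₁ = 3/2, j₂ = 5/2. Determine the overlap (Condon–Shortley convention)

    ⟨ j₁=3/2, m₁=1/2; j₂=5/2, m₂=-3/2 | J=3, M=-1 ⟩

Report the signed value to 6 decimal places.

+√(49/120) = +0.639010

√[7·1!2!4!/8! · 2!1!1!4!2!4!] = √(96/5)
  +(−1)^0/∏(0,1,1,1,1,3)! = 1/6  (running 1/6)
  +(−1)^1/∏(1,0,0,0,2,4)! = -1/48  (running 7/48)
⟨..|..⟩ = √(96/5)·(7/48) = +0.639010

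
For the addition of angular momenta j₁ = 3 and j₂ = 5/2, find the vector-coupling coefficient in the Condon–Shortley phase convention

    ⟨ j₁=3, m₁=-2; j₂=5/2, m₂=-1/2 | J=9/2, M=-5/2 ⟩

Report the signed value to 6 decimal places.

−√(49/198) = -0.497468

triangle: 1!*5!*4!/11! = 2880/39916800
(j±m)!: 1!*5!*2!*3!*2!*7! = 14515200
prefactor² = (2J+1)*Δ*N² = 115200/11
  k=0: +1/(0!*1!*5!*2!*0!*2!) = 1/480
  k=1: −1/(1!*0!*4!*1!*1!*3!) = -1/144
Σ = -7/1440  ⇒  CG² = 115200/11*(-7/1440)² = 49/198
CG = −√(49/198) = -0.497468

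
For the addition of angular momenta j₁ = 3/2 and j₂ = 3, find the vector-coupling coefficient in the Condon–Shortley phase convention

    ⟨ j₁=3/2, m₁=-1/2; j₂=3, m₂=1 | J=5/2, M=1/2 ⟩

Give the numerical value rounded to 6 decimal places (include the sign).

-0.119523  (= −√(1/70))

j₁+j₂−J=2  J+j₁−j₂=1  J−j₁+j₂=4  j₁+j₂+J+1=8
(j₁±m₁, j₂±m₂, J±M) = (1,2,4,2,3,2)
P² = 288/35
sum k=1..2:
  [1] −1/6 = -1/6
  [2] +1/8 = 1/8
S = -1/24
C² = P²·S² = 1/70 ; C = -0.119523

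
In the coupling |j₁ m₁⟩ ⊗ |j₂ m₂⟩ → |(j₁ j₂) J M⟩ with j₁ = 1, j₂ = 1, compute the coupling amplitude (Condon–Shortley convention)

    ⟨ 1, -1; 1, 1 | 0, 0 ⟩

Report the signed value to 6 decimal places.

j₁+j₂−J=2  J+j₁−j₂=0  J−j₁+j₂=0  j₁+j₂+J+1=3
(j₁±m₁, j₂±m₂, J±M) = (0,2,2,0,0,0)
P² = 4/3
sum k=2..2:
  [2] +1/2 = 1/2
S = 1/2
C² = P²·S² = 1/3 ; C = +0.577350

+√(1/3) ≈ +0.577350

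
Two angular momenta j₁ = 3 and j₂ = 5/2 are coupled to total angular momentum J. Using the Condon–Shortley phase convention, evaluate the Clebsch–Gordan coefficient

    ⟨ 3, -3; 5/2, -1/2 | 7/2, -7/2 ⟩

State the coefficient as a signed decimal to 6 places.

+√(1/3) = +0.577350

√[8·2!4!3!/10! · 0!6!2!3!0!7!] = √(27648)
  +(−1)^2/∏(2,0,4,0,0,3)! = 1/288  (running 1/288)
⟨..|..⟩ = √(27648)·(1/288) = +0.577350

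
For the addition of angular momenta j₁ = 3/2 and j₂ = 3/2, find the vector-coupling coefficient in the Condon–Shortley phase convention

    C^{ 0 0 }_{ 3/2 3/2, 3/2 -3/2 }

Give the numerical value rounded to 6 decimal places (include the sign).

j₁+j₂−J=3  J+j₁−j₂=0  J−j₁+j₂=0  j₁+j₂+J+1=4
(j₁±m₁, j₂±m₂, J±M) = (3,0,0,3,0,0)
P² = 9
sum k=0..0:
  [0] +1/6 = 1/6
S = 1/6
C² = P²·S² = 1/4 ; C = +0.500000

+√(1/4) ≈ +0.500000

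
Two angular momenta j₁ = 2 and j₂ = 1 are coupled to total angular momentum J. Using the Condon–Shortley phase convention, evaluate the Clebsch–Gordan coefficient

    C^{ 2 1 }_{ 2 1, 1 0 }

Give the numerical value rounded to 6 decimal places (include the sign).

+√(1/6) ≈ +0.408248

j₁+j₂−J=1  J+j₁−j₂=3  J−j₁+j₂=1  j₁+j₂+J+1=6
(j₁±m₁, j₂±m₂, J±M) = (3,1,1,1,3,1)
P² = 3/2
sum k=0..1:
  [0] +1/2 = 1/2
  [1] −1/6 = -1/6
S = 1/3
C² = P²·S² = 1/6 ; C = +0.408248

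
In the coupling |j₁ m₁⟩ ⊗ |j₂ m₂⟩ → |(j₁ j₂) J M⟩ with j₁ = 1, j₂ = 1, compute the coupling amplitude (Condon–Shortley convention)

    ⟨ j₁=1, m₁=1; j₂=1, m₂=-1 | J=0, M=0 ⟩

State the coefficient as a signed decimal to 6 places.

√[1·2!0!0!/3! · 2!0!0!2!0!0!] = √(4/3)
  +(−1)^0/∏(0,2,0,0,0,0)! = 1/2  (running 1/2)
⟨..|..⟩ = √(4/3)·(1/2) = +0.577350

+0.577350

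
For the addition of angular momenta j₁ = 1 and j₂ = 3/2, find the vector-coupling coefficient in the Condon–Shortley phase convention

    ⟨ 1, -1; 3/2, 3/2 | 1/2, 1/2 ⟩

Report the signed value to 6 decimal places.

√[2·2!0!1!/4! · 0!2!3!0!1!0!] = √(2)
  +(−1)^2/∏(2,0,0,1,0,0)! = 1/2  (running 1/2)
⟨..|..⟩ = √(2)·(1/2) = +0.707107

+0.707107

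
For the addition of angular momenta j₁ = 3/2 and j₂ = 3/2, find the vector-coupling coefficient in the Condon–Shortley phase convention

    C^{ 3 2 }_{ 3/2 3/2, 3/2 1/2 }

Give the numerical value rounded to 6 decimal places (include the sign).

+0.707107

j₁+j₂−J=0  J+j₁−j₂=3  J−j₁+j₂=3  j₁+j₂+J+1=7
(j₁±m₁, j₂±m₂, J±M) = (3,0,2,1,5,1)
P² = 72
sum k=0..0:
  [0] +1/12 = 1/12
S = 1/12
C² = P²·S² = 1/2 ; C = +0.707107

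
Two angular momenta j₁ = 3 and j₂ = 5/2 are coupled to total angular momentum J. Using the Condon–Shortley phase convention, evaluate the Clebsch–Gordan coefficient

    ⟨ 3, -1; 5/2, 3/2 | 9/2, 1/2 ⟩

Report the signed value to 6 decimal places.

−√(35/99) ≈ -0.594588

√[10·1!5!4!/11! · 2!4!4!1!5!4!] = √(184320/77)
  +(−1)^0/∏(0,1,4,4,1,0)! = 1/576  (running 1/576)
  +(−1)^1/∏(1,0,3,3,2,1)! = -1/72  (running -7/576)
⟨..|..⟩ = √(184320/77)·(-7/576) = -0.594588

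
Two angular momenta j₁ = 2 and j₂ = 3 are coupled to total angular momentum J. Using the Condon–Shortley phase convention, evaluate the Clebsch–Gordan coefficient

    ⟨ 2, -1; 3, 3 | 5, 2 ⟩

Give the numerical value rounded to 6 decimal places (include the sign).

j₁+j₂−J=0  J+j₁−j₂=4  J−j₁+j₂=6  j₁+j₂+J+1=11
(j₁±m₁, j₂±m₂, J±M) = (1,3,6,0,7,3)
P² = 622080
sum k=0..0:
  [0] +1/4320 = 1/4320
S = 1/4320
C² = P²·S² = 1/30 ; C = +0.182574

+√(1/30) = +0.182574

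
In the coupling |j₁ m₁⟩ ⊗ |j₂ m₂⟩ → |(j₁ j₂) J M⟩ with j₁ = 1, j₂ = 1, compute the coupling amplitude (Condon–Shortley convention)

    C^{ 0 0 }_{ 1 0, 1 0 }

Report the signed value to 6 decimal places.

-0.577350

j₁+j₂−J=2  J+j₁−j₂=0  J−j₁+j₂=0  j₁+j₂+J+1=3
(j₁±m₁, j₂±m₂, J±M) = (1,1,1,1,0,0)
P² = 1/3
sum k=1..1:
  [1] −1/1 = -1
S = -1
C² = P²·S² = 1/3 ; C = -0.577350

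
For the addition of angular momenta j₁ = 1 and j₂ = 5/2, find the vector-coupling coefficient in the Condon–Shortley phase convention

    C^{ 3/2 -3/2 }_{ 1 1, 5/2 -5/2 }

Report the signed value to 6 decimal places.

+0.816497  (= +√(2/3))

j₁+j₂−J=2  J+j₁−j₂=0  J−j₁+j₂=3  j₁+j₂+J+1=6
(j₁±m₁, j₂±m₂, J±M) = (2,0,0,5,0,3)
P² = 96
sum k=0..0:
  [0] +1/12 = 1/12
S = 1/12
C² = P²·S² = 2/3 ; C = +0.816497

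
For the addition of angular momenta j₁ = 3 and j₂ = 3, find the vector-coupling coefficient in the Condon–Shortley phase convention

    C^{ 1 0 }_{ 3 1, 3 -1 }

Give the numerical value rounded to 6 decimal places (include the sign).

+√(1/28) ≈ +0.188982

j₁+j₂−J=5  J+j₁−j₂=1  J−j₁+j₂=1  j₁+j₂+J+1=8
(j₁±m₁, j₂±m₂, J±M) = (4,2,2,4,1,1)
P² = 144/7
sum k=1..2:
  [1] −1/24 = -1/24
  [2] +1/12 = 1/12
S = 1/24
C² = P²·S² = 1/28 ; C = +0.188982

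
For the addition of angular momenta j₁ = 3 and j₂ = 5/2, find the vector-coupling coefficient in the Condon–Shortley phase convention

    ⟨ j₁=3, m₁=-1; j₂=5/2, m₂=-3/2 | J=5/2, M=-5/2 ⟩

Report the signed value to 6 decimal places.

triangle: 3!*3!*2!/9! = 72/362880
(j±m)!: 2!*4!*1!*4!*0!*5! = 138240
prefactor² = (2J+1)*Δ*N² = 1152/7
  k=1: −1/(1!*2!*3!*0!*0!*2!) = -1/24
Σ = -1/24  ⇒  CG² = 1152/7*(-1/24)² = 2/7
CG = −√(2/7) = -0.534522

−√(2/7) ≈ -0.534522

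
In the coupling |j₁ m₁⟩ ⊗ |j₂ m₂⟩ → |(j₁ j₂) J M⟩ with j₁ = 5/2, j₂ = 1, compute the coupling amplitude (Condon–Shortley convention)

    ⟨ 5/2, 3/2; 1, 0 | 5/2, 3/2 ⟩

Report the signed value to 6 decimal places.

√[6·1!4!1!/7! · 4!1!1!1!4!1!] = √(576/35)
  +(−1)^0/∏(0,1,1,1,3,0)! = 1/6  (running 1/6)
  +(−1)^1/∏(1,0,0,0,4,1)! = -1/24  (running 1/8)
⟨..|..⟩ = √(576/35)·(1/8) = +0.507093

+0.507093  (= +√(9/35))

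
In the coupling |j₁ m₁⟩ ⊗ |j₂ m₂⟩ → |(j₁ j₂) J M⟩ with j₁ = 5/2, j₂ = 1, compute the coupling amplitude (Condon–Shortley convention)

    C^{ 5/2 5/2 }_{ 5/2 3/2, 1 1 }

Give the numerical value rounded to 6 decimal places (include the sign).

j₁+j₂−J=1  J+j₁−j₂=4  J−j₁+j₂=1  j₁+j₂+J+1=7
(j₁±m₁, j₂±m₂, J±M) = (4,1,2,0,5,0)
P² = 1152/7
sum k=1..1:
  [1] −1/24 = -1/24
S = -1/24
C² = P²·S² = 2/7 ; C = -0.534522

−√(2/7) ≈ -0.534522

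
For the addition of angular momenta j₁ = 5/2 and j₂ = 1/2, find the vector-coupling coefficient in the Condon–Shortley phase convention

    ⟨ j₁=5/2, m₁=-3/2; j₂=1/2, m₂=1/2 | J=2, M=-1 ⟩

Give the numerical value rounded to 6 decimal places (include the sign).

−√(2/3) = -0.816497

j₁+j₂−J=1  J+j₁−j₂=4  J−j₁+j₂=0  j₁+j₂+J+1=6
(j₁±m₁, j₂±m₂, J±M) = (1,4,1,0,1,3)
P² = 24
sum k=1..1:
  [1] −1/6 = -1/6
S = -1/6
C² = P²·S² = 2/3 ; C = -0.816497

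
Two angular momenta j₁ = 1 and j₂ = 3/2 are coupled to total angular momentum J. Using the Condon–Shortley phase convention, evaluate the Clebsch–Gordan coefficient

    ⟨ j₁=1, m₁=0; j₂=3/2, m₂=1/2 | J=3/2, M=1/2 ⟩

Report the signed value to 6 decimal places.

√[4·1!1!2!/5! · 1!1!2!1!2!1!] = √(4/15)
  +(−1)^0/∏(0,1,1,2,0,0)! = 1/2  (running 1/2)
  +(−1)^1/∏(1,0,0,1,1,1)! = -1  (running -1/2)
⟨..|..⟩ = √(4/15)·(-1/2) = -0.258199

−√(1/15) = -0.258199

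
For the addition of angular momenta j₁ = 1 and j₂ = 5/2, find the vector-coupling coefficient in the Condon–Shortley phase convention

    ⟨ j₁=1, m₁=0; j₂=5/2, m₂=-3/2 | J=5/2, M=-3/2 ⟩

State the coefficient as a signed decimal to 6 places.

+0.507093

j₁+j₂−J=1  J+j₁−j₂=1  J−j₁+j₂=4  j₁+j₂+J+1=7
(j₁±m₁, j₂±m₂, J±M) = (1,1,1,4,1,4)
P² = 576/35
sum k=0..1:
  [0] +1/6 = 1/6
  [1] −1/24 = -1/24
S = 1/8
C² = P²·S² = 9/35 ; C = +0.507093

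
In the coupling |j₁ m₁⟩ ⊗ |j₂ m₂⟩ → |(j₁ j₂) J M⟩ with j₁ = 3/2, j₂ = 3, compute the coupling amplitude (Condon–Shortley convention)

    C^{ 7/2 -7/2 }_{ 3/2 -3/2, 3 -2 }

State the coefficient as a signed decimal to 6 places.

√[8·1!2!5!/9! · 0!3!1!5!0!7!] = √(19200)
  +(−1)^1/∏(1,0,2,0,0,5)! = -1/240  (running -1/240)
⟨..|..⟩ = √(19200)·(-1/240) = -0.577350

-0.577350  (= −√(1/3))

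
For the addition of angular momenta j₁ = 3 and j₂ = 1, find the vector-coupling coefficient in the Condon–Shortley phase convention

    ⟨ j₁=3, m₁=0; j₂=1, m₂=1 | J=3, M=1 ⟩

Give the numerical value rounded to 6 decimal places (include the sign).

√[7·1!5!1!/8! · 3!3!2!0!4!2!] = √(72)
  +(−1)^1/∏(1,0,2,1,3,0)! = -1/12  (running -1/12)
⟨..|..⟩ = √(72)·(-1/12) = -0.707107

−√(1/2) ≈ -0.707107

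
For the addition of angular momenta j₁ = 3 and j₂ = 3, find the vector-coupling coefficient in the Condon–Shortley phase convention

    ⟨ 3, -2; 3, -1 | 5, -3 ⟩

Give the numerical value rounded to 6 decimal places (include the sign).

-0.408248  (= −√(1/6))

√[11·1!5!5!/12! · 1!5!2!4!2!8!] = √(153600)
  +(−1)^0/∏(0,1,5,2,0,3)! = 1/1440  (running 1/1440)
  +(−1)^1/∏(1,0,4,1,1,4)! = -1/576  (running -1/960)
⟨..|..⟩ = √(153600)·(-1/960) = -0.408248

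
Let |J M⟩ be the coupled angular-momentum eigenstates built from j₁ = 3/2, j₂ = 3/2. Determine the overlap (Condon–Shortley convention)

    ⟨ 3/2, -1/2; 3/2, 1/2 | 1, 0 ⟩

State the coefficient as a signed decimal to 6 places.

−√(1/20) = -0.223607

triangle: 2!×1!×1!/5! = 2/120
(j±m)!: 1!×2!×2!×1!×1!×1! = 4
prefactor² = (2J+1)×Δ×N² = 1/5
  k=1: −1/(1!×1!×1!×1!×0!×0!) = -1
  k=2: +1/(2!×0!×0!×0!×1!×1!) = 1/2
Σ = -1/2  ⇒  CG² = 1/5×(-1/2)² = 1/20
CG = −√(1/20) = -0.223607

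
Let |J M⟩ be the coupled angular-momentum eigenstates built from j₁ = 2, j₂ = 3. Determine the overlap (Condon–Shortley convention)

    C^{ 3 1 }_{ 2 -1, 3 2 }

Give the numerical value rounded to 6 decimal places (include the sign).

+√(1/4) = +0.500000

√[7·2!2!4!/9! · 1!3!5!1!4!2!] = √(64)
  +(−1)^1/∏(1,1,2,4,0,0)! = -1/48  (running -1/48)
  +(−1)^2/∏(2,0,1,3,1,1)! = 1/12  (running 1/16)
⟨..|..⟩ = √(64)·(1/16) = +0.500000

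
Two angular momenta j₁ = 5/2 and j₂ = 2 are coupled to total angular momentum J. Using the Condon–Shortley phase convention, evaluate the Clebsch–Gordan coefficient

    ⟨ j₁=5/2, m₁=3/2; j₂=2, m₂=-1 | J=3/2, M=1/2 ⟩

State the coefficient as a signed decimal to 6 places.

√[4·3!2!1!/7! · 4!1!1!3!2!1!] = √(96/35)
  +(−1)^0/∏(0,3,1,1,1,0)! = 1/6  (running 1/6)
  +(−1)^1/∏(1,2,0,0,2,1)! = -1/4  (running -1/12)
⟨..|..⟩ = √(96/35)·(-1/12) = -0.138013

-0.138013  (= −√(2/105))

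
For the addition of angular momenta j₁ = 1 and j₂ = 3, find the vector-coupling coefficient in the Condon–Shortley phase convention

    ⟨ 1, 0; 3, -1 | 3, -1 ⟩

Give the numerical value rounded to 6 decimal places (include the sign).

√[7·1!1!5!/8! · 1!1!2!4!2!4!] = √(48)
  +(−1)^0/∏(0,1,1,2,0,3)! = 1/12  (running 1/12)
  +(−1)^1/∏(1,0,0,1,1,4)! = -1/24  (running 1/24)
⟨..|..⟩ = √(48)·(1/24) = +0.288675

+0.288675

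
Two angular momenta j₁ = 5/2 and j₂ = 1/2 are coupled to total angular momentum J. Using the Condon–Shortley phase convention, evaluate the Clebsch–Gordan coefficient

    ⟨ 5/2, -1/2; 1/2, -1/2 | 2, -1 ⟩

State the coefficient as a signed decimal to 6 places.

√[5·1!4!0!/6! · 2!3!0!1!1!3!] = √(12)
  +(−1)^0/∏(0,1,3,0,1,0)! = 1/6  (running 1/6)
⟨..|..⟩ = √(12)·(1/6) = +0.577350

+√(1/3) = +0.577350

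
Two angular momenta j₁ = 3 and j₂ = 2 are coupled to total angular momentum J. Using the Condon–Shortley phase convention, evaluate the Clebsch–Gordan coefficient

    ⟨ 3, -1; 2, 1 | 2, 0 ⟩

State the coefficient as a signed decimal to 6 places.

j₁+j₂−J=3  J+j₁−j₂=3  J−j₁+j₂=1  j₁+j₂+J+1=8
(j₁±m₁, j₂±m₂, J±M) = (2,4,3,1,2,2)
P² = 36/7
sum k=2..3:
  [2] +1/4 = 1/4
  [3] −1/12 = -1/12
S = 1/6
C² = P²·S² = 1/7 ; C = +0.377964

+√(1/7) ≈ +0.377964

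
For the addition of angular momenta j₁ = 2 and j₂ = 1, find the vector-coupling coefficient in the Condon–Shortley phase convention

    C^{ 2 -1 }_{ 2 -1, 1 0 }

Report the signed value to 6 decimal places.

−√(1/6) = -0.408248

j₁+j₂−J=1  J+j₁−j₂=3  J−j₁+j₂=1  j₁+j₂+J+1=6
(j₁±m₁, j₂±m₂, J±M) = (1,3,1,1,1,3)
P² = 3/2
sum k=0..1:
  [0] +1/6 = 1/6
  [1] −1/2 = -1/2
S = -1/3
C² = P²·S² = 1/6 ; C = -0.408248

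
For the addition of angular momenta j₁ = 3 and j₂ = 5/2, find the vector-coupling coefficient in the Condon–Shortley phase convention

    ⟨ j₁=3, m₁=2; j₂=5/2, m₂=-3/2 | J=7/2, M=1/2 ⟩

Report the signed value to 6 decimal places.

+0.563436

j₁+j₂−J=2  J+j₁−j₂=4  J−j₁+j₂=3  j₁+j₂+J+1=10
(j₁±m₁, j₂±m₂, J±M) = (5,1,1,4,4,3)
P² = 9216/35
sum k=0..1:
  [0] +1/24 = 1/24
  [1] −1/144 = -1/144
S = 5/144
C² = P²·S² = 20/63 ; C = +0.563436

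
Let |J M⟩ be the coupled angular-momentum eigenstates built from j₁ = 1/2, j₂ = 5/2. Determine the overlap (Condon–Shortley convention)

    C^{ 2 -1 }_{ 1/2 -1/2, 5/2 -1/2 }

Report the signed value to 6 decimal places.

j₁+j₂−J=1  J+j₁−j₂=0  J−j₁+j₂=4  j₁+j₂+J+1=6
(j₁±m₁, j₂±m₂, J±M) = (0,1,2,3,1,3)
P² = 12
sum k=1..1:
  [1] −1/6 = -1/6
S = -1/6
C² = P²·S² = 1/3 ; C = -0.577350

−√(1/3) ≈ -0.577350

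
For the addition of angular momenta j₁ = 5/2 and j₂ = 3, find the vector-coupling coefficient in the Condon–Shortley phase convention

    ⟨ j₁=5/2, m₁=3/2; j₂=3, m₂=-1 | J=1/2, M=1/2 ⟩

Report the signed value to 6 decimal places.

√[2·5!0!1!/7! · 4!1!2!4!1!0!] = √(384/7)
  +(−1)^1/∏(1,4,0,1,0,0)! = -1/24  (running -1/24)
⟨..|..⟩ = √(384/7)·(-1/24) = -0.308607

−√(2/21) = -0.308607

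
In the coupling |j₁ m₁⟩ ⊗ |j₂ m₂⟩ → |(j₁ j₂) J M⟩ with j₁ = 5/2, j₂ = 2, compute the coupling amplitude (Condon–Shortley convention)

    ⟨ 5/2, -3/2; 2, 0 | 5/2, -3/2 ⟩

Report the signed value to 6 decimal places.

−√(1/70) = -0.119523

triangle: 2!×3!×2!/8! = 24/40320
(j±m)!: 1!×4!×2!×2!×1!×4! = 2304
prefactor² = (2J+1)×Δ×N² = 288/35
  k=1: −1/(1!×1!×3!×1!×0!×1!) = -1/6
  k=2: +1/(2!×0!×2!×0!×1!×2!) = 1/8
Σ = -1/24  ⇒  CG² = 288/35×(-1/24)² = 1/70
CG = −√(1/70) = -0.119523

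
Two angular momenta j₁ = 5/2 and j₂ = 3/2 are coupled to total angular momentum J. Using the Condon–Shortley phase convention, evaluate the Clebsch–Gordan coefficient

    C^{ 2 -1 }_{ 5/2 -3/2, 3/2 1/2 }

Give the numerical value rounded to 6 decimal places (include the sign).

√[5·2!3!1!/7! · 1!4!2!1!1!3!] = √(24/7)
  +(−1)^1/∏(1,1,3,1,0,0)! = -1/6  (running -1/6)
  +(−1)^2/∏(2,0,2,0,1,1)! = 1/4  (running 1/12)
⟨..|..⟩ = √(24/7)·(1/12) = +0.154303

+0.154303  (= +√(1/42))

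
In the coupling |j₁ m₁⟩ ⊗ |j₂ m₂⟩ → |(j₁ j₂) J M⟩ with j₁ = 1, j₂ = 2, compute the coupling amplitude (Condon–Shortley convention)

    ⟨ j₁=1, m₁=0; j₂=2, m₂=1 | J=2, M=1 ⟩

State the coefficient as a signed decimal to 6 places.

triangle: 1!·1!·3!/6! = 6/720
(j±m)!: 1!·1!·3!·1!·3!·1! = 36
prefactor² = (2J+1)·Δ·N² = 3/2
  k=0: +1/(0!·1!·1!·3!·0!·0!) = 1/6
  k=1: −1/(1!·0!·0!·2!·1!·1!) = -1/2
Σ = -1/3  ⇒  CG² = 3/2·(-1/3)² = 1/6
CG = −√(1/6) = -0.408248

-0.408248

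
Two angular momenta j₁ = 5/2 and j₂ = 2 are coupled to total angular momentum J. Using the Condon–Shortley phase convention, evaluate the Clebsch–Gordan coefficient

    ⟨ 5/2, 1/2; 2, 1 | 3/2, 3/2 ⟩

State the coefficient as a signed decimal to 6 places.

triangle: 3!·2!·1!/7! = 12/5040
(j±m)!: 3!·2!·3!·1!·3!·0! = 432
prefactor² = (2J+1)·Δ·N² = 144/35
  k=2: +1/(2!·1!·0!·1!·2!·0!) = 1/4
Σ = 1/4  ⇒  CG² = 144/35·1/4² = 9/35
CG = +√(9/35) = +0.507093

+0.507093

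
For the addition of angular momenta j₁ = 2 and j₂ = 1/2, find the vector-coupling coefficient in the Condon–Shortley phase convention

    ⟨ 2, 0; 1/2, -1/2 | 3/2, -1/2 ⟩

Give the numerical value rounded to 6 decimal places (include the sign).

+√(2/5) ≈ +0.632456

√[4·1!3!0!/5! · 2!2!0!1!1!2!] = √(8/5)
  +(−1)^0/∏(0,1,2,0,1,0)! = 1/2  (running 1/2)
⟨..|..⟩ = √(8/5)·(1/2) = +0.632456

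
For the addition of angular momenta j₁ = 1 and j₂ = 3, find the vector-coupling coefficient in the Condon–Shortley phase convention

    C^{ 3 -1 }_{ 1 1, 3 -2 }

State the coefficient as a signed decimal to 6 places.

triangle: 1!×1!×5!/8! = 120/40320
(j±m)!: 2!×0!×1!×5!×2!×4! = 11520
prefactor² = (2J+1)×Δ×N² = 240
  k=0: +1/(0!×1!×0!×1!×1!×4!) = 1/24
Σ = 1/24  ⇒  CG² = 240×1/24² = 5/12
CG = +√(5/12) = +0.645497

+√(5/12) ≈ +0.645497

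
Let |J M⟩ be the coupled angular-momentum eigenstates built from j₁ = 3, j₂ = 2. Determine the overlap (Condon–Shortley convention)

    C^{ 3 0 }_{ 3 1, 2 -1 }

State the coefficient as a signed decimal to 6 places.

triangle: 2!·4!·2!/9! = 96/362880
(j±m)!: 4!·2!·1!·3!·3!·3! = 10368
prefactor² = (2J+1)·Δ·N² = 96/5
  k=0: +1/(0!·2!·2!·1!·2!·1!) = 1/8
  k=1: −1/(1!·1!·1!·0!·3!·2!) = -1/12
Σ = 1/24  ⇒  CG² = 96/5·1/24² = 1/30
CG = +√(1/30) = +0.182574

+√(1/30) = +0.182574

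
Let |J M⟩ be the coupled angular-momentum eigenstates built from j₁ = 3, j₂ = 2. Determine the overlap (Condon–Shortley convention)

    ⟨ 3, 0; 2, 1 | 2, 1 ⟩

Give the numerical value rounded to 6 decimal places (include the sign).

+0.534522  (= +√(2/7))

triangle: 3!·3!·1!/8! = 36/40320
(j±m)!: 3!·3!·3!·1!·3!·1! = 1296
prefactor² = (2J+1)·Δ·N² = 81/14
  k=2: +1/(2!·1!·1!·1!·2!·0!) = 1/4
  k=3: −1/(3!·0!·0!·0!·3!·1!) = -1/36
Σ = 2/9  ⇒  CG² = 81/14·2/9² = 2/7
CG = +√(2/7) = +0.534522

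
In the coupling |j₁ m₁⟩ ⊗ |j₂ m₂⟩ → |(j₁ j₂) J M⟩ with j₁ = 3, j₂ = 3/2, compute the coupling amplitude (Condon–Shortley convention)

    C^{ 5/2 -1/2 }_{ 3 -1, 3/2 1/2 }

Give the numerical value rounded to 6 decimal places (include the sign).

-0.119523

j₁+j₂−J=2  J+j₁−j₂=4  J−j₁+j₂=1  j₁+j₂+J+1=8
(j₁±m₁, j₂±m₂, J±M) = (2,4,2,1,2,3)
P² = 288/35
sum k=1..2:
  [1] −1/6 = -1/6
  [2] +1/8 = 1/8
S = -1/24
C² = P²·S² = 1/70 ; C = -0.119523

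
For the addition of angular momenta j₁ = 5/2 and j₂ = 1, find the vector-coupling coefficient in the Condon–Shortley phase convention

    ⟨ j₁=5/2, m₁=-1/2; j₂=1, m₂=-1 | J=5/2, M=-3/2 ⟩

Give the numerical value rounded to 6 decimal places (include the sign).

+√(16/35) = +0.676123

√[6·1!4!1!/7! · 2!3!0!2!1!4!] = √(576/35)
  +(−1)^0/∏(0,1,3,0,1,1)! = 1/6  (running 1/6)
⟨..|..⟩ = √(576/35)·(1/6) = +0.676123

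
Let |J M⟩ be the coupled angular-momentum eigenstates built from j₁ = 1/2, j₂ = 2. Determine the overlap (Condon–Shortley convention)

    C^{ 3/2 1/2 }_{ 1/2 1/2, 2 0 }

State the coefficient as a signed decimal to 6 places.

+√(2/5) ≈ +0.632456

√[4·1!0!3!/5! · 1!0!2!2!2!1!] = √(8/5)
  +(−1)^0/∏(0,1,0,2,0,1)! = 1/2  (running 1/2)
⟨..|..⟩ = √(8/5)·(1/2) = +0.632456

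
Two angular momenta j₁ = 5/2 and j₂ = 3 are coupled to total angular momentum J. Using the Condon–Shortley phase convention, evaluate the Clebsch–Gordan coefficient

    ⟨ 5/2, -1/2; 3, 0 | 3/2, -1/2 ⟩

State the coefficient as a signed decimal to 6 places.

√[4·4!1!2!/8! · 2!3!3!3!1!2!] = √(144/35)
  +(−1)^2/∏(2,2,1,1,0,1)! = 1/4  (running 1/4)
  +(−1)^3/∏(3,1,0,0,1,2)! = -1/12  (running 1/6)
⟨..|..⟩ = √(144/35)·(1/6) = +0.338062

+√(4/35) ≈ +0.338062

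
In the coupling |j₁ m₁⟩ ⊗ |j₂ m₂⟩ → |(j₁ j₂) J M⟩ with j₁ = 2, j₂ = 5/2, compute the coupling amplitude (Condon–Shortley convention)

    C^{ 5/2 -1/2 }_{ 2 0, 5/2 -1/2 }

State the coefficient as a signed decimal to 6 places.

-0.478091  (= −√(8/35))

triangle: 2!*2!*3!/8! = 24/40320
(j±m)!: 2!*2!*2!*3!*2!*3! = 576
prefactor² = (2J+1)*Δ*N² = 72/35
  k=0: +1/(0!*2!*2!*2!*0!*1!) = 1/8
  k=1: −1/(1!*1!*1!*1!*1!*2!) = -1/2
  k=2: +1/(2!*0!*0!*0!*2!*3!) = 1/24
Σ = -1/3  ⇒  CG² = 72/35*(-1/3)² = 8/35
CG = −√(8/35) = -0.478091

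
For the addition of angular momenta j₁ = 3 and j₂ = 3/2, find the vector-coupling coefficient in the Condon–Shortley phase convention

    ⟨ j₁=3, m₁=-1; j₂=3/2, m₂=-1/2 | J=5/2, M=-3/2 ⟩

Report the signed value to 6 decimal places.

-0.591608  (= −√(7/20))

√[6·2!4!1!/8! · 2!4!1!2!1!4!] = √(576/35)
  +(−1)^0/∏(0,2,4,1,0,0)! = 1/48  (running 1/48)
  +(−1)^1/∏(1,1,3,0,1,1)! = -1/6  (running -7/48)
⟨..|..⟩ = √(576/35)·(-7/48) = -0.591608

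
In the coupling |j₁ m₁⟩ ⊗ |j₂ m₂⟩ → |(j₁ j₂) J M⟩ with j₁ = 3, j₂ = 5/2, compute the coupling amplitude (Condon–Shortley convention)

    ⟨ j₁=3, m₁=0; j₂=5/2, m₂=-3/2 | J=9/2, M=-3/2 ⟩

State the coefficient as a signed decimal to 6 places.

triangle: 1!*5!*4!/11! = 2880/39916800
(j±m)!: 3!*3!*1!*4!*3!*6! = 3732480
prefactor² = (2J+1)*Δ*N² = 207360/77
  k=0: +1/(0!*1!*3!*1!*2!*3!) = 1/72
  k=1: −1/(1!*0!*2!*0!*3!*4!) = -1/288
Σ = 1/96  ⇒  CG² = 207360/77*1/96² = 45/154
CG = +√(45/154) = +0.540562

+√(45/154) ≈ +0.540562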